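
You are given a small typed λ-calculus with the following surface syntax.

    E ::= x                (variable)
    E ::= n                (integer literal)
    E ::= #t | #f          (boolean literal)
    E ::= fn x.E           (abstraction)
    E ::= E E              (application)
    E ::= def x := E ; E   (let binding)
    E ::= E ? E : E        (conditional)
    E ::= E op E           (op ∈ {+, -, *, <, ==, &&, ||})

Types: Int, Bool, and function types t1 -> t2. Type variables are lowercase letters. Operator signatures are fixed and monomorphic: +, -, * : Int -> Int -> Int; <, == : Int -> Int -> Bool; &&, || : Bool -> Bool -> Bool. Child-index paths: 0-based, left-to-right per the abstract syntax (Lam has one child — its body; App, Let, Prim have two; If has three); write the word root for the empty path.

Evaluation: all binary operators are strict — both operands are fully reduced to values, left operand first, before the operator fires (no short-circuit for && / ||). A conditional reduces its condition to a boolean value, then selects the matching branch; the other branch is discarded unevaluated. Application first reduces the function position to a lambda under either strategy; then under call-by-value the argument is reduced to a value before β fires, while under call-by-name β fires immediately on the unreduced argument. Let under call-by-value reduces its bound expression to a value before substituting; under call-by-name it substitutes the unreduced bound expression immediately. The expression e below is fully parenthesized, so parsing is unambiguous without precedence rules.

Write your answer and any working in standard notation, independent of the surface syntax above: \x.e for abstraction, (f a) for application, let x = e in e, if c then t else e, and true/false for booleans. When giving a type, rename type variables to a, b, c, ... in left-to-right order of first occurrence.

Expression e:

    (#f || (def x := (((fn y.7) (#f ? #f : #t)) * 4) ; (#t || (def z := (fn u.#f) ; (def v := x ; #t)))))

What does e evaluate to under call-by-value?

Derivation:
step 0: (false || (let x = (((\y.7) (if false then false else true)) * 4) in (true || (let z = (\u.false) in (let v = x in true)))))
step 1: [if@1.0.0.1] (false || (let x = (((\y.7) true) * 4) in (true || (let z = (\u.false) in (let v = x in true)))))
step 2: [beta@1.0.0] (false || (let x = (7 * 4) in (true || (let z = (\u.false) in (let v = x in true)))))
step 3: [delta@1.0] (false || (let x = 28 in (true || (let z = (\u.false) in (let v = x in true)))))
step 4: [let@1] (false || (true || (let z = (\u.false) in (let v = 28 in true))))
step 5: [let@1.1] (false || (true || (let v = 28 in true)))
step 6: [let@1.1] (false || (true || true))
step 7: [delta@1] (false || true)
step 8: [delta@root] true

Answer: true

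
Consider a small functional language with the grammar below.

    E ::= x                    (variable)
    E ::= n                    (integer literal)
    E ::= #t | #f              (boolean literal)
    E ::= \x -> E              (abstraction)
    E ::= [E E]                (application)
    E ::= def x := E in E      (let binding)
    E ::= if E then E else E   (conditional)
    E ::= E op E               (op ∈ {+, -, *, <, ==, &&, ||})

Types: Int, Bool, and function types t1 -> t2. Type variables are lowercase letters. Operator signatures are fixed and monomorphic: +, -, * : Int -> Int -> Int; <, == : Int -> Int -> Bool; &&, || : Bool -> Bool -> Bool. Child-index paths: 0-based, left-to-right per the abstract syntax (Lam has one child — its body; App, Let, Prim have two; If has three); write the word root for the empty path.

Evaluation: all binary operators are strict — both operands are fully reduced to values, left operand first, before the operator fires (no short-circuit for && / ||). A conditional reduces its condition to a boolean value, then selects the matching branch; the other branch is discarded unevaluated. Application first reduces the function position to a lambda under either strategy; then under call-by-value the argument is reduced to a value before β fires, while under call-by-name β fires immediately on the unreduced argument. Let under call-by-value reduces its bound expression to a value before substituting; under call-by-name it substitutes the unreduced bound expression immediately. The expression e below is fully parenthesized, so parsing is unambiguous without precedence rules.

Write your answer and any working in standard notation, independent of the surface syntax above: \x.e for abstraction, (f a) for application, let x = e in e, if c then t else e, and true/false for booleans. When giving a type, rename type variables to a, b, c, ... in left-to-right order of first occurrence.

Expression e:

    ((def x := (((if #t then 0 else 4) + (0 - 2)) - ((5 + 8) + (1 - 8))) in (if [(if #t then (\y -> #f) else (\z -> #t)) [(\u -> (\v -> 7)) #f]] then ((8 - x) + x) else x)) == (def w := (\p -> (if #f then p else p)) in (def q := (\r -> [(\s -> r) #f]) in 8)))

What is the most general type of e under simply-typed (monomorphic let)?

Derivation:
  unify Bool ~ Bool
  unify Int ~ Int
  unify Int ~ Int
  unify Int ~ Int
  unify Int ~ Int
  unify Int ~ Int
  unify Int ~ Int
  unify Int ~ Int
  unify Int ~ Int
  unify Int ~ Int
  unify Int ~ Int
  unify Int ~ Int
  unify Int ~ Int
  unify Int ~ Int
let x : Int
  unify Bool ~ Bool
\y._ : a -> Bool
\z._ : b -> Bool
  unify a -> Bool ~ b -> Bool
  unify a ~ b
  unify Bool ~ Bool
\v._ : d -> Int
\u._ : c -> d -> Int
  unify c -> d -> Int ~ Bool -> e
  unify c ~ Bool
  unify d -> Int ~ e
_ _ : d -> Int
  unify b -> Bool ~ (d -> Int) -> f
  unify b ~ d -> Int
  unify Bool ~ f
_ _ : Bool
  unify Bool ~ Bool
  unify Int ~ Int
x : Int
  unify Int ~ Int
  unify Int ~ Int
x : Int
  unify Int ~ Int
x : Int
  unify Int ~ Int
  unify Int ~ Int
  unify Bool ~ Bool
p : g
p : g
  unify g ~ g
\p._ : g -> g
let w : g -> g
r : h
\s._ : i -> h
  unify i -> h ~ Bool -> j
  unify i ~ Bool
  unify h ~ j
_ _ : j
\r._ : j -> j
let q : j -> j
  unify Int ~ Int

Answer: Bool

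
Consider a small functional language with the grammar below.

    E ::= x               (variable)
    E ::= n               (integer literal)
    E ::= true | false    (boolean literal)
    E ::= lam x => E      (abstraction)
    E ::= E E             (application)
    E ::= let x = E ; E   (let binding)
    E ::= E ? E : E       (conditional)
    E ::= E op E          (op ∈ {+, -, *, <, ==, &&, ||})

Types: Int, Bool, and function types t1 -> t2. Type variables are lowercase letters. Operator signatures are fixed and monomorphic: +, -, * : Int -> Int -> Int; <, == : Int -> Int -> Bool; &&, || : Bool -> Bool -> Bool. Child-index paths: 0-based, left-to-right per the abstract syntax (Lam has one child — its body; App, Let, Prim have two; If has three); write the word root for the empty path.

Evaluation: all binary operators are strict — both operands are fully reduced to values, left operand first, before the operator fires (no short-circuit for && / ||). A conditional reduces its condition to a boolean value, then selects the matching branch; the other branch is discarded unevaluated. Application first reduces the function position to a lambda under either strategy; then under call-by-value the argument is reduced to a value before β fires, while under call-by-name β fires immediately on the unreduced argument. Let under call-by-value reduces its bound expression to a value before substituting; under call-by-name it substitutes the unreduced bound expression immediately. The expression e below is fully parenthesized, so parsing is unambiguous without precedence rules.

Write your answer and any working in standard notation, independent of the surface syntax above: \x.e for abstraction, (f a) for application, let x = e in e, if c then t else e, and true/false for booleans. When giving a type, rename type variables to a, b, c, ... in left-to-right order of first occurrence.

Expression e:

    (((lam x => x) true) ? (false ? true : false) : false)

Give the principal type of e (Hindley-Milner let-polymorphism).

Answer: Bool

Derivation:
x : a
\x._ : a -> a
  unify a -> a ~ Bool -> b
  unify a ~ Bool
  unify Bool ~ b
_ _ : Bool
  unify Bool ~ Bool
  unify Bool ~ Bool
  unify Bool ~ Bool
  unify Bool ~ Bool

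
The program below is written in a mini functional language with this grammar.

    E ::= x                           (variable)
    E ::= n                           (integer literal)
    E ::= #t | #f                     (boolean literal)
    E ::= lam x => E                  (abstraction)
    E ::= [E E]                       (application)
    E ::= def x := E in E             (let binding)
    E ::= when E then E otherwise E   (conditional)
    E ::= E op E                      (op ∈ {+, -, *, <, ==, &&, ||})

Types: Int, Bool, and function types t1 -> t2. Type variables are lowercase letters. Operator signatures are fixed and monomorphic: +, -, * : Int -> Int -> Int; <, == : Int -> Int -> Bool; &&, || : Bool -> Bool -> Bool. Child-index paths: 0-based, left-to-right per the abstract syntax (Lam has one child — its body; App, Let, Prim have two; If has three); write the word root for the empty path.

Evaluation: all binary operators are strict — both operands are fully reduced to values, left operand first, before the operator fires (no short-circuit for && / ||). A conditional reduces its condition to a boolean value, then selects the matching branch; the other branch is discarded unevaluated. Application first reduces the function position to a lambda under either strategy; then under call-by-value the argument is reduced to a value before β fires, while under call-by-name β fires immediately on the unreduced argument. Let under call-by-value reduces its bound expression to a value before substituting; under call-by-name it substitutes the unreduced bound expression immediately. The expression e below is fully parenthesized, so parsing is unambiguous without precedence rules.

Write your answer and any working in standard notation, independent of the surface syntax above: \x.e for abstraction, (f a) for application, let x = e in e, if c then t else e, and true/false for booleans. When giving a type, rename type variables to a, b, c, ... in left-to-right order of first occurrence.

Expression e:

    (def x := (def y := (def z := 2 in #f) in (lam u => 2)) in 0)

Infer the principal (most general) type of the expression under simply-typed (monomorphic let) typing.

Answer: Int

Derivation:
let z : Int
let y : Bool
\u._ : a -> Int
let x : a -> Int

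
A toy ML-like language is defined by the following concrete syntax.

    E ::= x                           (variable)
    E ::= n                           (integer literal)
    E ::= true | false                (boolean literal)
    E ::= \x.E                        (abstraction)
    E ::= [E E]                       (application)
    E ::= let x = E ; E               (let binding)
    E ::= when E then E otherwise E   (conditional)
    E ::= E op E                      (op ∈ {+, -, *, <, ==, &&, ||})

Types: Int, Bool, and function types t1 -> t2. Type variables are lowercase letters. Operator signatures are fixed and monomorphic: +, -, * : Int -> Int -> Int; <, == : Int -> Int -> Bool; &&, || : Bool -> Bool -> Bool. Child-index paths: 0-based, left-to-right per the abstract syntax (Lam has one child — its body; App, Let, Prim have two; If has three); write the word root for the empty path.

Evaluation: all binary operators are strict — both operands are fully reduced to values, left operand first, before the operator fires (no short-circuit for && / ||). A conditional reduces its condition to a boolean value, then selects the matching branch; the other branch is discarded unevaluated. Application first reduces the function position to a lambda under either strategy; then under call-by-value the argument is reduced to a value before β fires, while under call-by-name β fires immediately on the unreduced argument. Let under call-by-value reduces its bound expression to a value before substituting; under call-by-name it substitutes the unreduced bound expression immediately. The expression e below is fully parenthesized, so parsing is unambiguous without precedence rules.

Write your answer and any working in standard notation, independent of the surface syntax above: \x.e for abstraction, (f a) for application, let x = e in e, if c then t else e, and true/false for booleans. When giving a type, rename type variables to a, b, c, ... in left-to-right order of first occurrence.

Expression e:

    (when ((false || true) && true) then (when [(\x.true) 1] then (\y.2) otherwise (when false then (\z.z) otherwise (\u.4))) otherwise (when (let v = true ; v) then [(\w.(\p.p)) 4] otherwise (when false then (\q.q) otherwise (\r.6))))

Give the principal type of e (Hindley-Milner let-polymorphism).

Answer: Int -> Int

Derivation:
  unify Bool ~ Bool
  unify Bool ~ Bool
  unify Bool ~ Bool
  unify Bool ~ Bool
  unify Bool ~ Bool
\x._ : a -> Bool
  unify a -> Bool ~ Int -> b
  unify a ~ Int
  unify Bool ~ b
_ _ : Bool
  unify Bool ~ Bool
\y._ : c -> Int
  unify Bool ~ Bool
z : d
\z._ : d -> d
\u._ : e -> Int
  unify d -> d ~ e -> Int
  unify d ~ e
  unify e ~ Int
  unify c -> Int ~ Int -> Int
  unify c ~ Int
  unify Int ~ Int
let v : Bool
v : Bool
  unify Bool ~ Bool
p : g
\p._ : g -> g
\w._ : f -> g -> g
  unify f -> g -> g ~ Int -> h
  unify f ~ Int
  unify g -> g ~ h
_ _ : g -> g
  unify Bool ~ Bool
q : i
\q._ : i -> i
\r._ : j -> Int
  unify i -> i ~ j -> Int
  unify i ~ j
  unify j ~ Int
  unify g -> g ~ Int -> Int
  unify g ~ Int
  unify Int ~ Int
  unify Int -> Int ~ Int -> Int
  unify Int ~ Int
  unify Int ~ Int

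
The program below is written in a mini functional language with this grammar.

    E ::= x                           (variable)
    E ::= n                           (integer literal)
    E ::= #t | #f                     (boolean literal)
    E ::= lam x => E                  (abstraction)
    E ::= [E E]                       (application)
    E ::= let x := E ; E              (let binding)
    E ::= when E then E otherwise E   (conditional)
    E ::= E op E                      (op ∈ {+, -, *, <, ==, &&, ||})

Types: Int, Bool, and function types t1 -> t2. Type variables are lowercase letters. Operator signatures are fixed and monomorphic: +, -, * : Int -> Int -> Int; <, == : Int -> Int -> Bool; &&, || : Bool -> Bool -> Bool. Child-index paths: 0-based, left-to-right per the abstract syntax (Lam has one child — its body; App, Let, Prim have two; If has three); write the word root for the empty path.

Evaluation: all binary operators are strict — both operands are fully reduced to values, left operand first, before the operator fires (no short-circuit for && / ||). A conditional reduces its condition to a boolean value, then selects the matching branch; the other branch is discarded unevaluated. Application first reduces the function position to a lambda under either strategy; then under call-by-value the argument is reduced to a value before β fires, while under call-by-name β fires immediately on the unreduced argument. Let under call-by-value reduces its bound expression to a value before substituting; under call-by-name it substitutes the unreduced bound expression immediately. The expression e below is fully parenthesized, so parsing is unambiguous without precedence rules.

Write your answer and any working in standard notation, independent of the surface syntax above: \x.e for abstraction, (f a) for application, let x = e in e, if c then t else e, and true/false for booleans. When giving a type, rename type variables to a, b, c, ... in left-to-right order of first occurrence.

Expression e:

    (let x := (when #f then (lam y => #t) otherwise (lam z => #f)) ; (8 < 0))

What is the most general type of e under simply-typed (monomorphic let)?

Trace:
  unify Bool ~ Bool
\y._ : a -> Bool
\z._ : b -> Bool
  unify a -> Bool ~ b -> Bool
  unify a ~ b
  unify Bool ~ Bool
let x : b -> Bool
  unify Int ~ Int
  unify Int ~ Int

Answer: Bool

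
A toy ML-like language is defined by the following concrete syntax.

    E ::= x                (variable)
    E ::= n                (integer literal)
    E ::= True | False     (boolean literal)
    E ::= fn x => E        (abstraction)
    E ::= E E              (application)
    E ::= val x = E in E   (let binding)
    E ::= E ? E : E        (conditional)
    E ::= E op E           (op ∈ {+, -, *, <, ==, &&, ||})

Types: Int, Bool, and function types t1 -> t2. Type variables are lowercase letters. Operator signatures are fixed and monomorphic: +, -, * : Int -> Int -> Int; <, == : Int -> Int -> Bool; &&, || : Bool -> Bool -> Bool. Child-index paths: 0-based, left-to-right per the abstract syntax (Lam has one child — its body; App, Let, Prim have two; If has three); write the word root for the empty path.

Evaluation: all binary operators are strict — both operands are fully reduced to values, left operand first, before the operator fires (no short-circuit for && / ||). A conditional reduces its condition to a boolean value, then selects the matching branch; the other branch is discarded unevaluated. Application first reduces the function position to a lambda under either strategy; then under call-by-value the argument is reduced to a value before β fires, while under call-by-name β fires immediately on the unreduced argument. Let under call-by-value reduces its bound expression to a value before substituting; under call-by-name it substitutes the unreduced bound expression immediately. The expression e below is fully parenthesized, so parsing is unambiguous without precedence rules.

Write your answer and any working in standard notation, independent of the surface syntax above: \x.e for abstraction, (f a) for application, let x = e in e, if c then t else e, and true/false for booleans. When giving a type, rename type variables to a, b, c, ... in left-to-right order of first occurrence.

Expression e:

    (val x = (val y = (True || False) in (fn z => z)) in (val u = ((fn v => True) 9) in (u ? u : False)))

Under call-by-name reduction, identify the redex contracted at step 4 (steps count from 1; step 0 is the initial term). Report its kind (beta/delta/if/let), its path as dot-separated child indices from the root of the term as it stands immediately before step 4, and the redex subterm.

Answer: if at root : (if true then ((\v.true) 9) else false)

Trace:
step 0: (let x = (let y = (true || false) in (\z.z)) in (let u = ((\v.true) 9) in (if u then u else false)))
step 1: [let@root] (let u = ((\v.true) 9) in (if u then u else false))
step 2: [let@root] (if ((\v.true) 9) then ((\v.true) 9) else false)
step 3: [beta@0] (if true then ((\v.true) 9) else false)
step 4: [if@root] ((\v.true) 9)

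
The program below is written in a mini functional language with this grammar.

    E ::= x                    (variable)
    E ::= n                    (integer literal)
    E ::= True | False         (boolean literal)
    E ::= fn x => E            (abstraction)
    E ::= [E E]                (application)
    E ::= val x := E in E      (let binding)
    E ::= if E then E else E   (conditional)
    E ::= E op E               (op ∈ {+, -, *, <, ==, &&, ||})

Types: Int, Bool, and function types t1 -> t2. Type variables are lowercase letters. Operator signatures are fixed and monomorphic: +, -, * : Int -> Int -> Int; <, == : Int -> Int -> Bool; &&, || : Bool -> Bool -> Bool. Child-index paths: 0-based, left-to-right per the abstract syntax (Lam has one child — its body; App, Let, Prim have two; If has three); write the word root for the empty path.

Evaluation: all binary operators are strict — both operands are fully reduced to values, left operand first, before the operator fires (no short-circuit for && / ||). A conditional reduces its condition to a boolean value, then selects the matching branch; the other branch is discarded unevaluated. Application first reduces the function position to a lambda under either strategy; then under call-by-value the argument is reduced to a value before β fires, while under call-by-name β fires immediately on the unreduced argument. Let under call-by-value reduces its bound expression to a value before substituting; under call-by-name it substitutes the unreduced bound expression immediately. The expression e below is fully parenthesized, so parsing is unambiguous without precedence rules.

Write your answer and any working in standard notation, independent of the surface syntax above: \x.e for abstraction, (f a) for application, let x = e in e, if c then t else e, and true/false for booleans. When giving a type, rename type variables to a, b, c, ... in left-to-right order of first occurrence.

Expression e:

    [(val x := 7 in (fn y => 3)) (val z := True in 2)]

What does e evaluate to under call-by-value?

Working:
step 0: ((let x = 7 in (\y.3)) (let z = true in 2))
step 1: [let@0] ((\y.3) (let z = true in 2))
step 2: [let@1] ((\y.3) 2)
step 3: [beta@root] 3

Answer: 3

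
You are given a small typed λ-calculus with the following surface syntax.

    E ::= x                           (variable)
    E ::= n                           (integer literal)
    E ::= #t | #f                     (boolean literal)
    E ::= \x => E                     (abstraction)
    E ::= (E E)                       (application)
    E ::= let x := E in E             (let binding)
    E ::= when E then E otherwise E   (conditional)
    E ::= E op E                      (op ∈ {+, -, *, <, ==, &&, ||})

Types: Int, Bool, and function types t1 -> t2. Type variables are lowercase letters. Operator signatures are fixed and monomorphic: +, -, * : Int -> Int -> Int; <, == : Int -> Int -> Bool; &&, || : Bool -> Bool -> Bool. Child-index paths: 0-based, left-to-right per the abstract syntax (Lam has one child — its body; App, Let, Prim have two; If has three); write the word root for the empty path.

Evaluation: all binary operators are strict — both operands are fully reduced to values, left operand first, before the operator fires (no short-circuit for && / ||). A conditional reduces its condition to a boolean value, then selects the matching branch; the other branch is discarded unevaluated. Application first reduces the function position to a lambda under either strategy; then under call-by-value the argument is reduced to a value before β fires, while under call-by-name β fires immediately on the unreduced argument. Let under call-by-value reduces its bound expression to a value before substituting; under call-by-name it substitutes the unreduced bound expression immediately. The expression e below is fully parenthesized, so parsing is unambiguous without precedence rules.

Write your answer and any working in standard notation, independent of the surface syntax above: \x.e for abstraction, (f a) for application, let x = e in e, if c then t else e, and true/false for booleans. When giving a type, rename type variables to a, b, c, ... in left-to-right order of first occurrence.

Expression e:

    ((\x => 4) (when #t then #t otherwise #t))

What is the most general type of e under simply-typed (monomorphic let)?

Derivation:
\x._ : a -> Int
  unify Bool ~ Bool
  unify Bool ~ Bool
  unify a -> Int ~ Bool -> b
  unify a ~ Bool
  unify Int ~ b
_ _ : Int

Answer: Int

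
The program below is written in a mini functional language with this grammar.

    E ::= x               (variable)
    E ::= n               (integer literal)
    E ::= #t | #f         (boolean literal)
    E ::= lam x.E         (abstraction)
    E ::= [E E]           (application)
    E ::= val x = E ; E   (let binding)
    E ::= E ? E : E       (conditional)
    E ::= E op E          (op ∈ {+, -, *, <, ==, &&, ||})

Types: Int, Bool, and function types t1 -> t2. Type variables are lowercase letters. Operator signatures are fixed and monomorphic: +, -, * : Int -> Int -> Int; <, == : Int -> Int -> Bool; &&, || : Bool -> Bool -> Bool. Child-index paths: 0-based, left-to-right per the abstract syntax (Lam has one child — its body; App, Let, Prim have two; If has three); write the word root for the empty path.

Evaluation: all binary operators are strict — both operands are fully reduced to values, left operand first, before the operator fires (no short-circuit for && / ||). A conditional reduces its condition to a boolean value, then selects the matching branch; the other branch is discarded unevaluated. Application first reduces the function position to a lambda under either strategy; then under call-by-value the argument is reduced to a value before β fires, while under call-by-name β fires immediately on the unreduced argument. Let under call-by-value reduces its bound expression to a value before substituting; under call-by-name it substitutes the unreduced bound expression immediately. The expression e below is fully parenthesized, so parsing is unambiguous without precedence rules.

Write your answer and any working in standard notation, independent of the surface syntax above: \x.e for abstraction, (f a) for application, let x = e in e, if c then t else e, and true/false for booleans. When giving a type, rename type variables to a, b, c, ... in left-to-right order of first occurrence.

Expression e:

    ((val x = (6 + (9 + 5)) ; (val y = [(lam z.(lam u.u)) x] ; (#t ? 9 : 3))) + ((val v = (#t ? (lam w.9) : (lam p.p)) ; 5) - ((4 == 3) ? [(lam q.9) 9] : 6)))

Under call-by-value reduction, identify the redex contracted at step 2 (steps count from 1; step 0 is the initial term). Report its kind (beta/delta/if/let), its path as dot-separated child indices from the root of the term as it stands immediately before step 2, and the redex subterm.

Derivation:
step 0: ((let x = (6 + (9 + 5)) in (let y = ((\z.(\u.u)) x) in (if true then 9 else 3))) + ((let v = (if true then (\w.9) else (\p.p)) in 5) - (if (4 == 3) then ((\q.9) 9) else 6)))
step 1: [delta@0.0.1] ((let x = (6 + 14) in (let y = ((\z.(\u.u)) x) in (if true then 9 else 3))) + ((let v = (if true then (\w.9) else (\p.p)) in 5) - (if (4 == 3) then ((\q.9) 9) else 6)))
step 2: [delta@0.0] ((let x = 20 in (let y = ((\z.(\u.u)) x) in (if true then 9 else 3))) + ((let v = (if true then (\w.9) else (\p.p)) in 5) - (if (4 == 3) then ((\q.9) 9) else 6)))

Answer: delta at 0.0 : (6 + 14)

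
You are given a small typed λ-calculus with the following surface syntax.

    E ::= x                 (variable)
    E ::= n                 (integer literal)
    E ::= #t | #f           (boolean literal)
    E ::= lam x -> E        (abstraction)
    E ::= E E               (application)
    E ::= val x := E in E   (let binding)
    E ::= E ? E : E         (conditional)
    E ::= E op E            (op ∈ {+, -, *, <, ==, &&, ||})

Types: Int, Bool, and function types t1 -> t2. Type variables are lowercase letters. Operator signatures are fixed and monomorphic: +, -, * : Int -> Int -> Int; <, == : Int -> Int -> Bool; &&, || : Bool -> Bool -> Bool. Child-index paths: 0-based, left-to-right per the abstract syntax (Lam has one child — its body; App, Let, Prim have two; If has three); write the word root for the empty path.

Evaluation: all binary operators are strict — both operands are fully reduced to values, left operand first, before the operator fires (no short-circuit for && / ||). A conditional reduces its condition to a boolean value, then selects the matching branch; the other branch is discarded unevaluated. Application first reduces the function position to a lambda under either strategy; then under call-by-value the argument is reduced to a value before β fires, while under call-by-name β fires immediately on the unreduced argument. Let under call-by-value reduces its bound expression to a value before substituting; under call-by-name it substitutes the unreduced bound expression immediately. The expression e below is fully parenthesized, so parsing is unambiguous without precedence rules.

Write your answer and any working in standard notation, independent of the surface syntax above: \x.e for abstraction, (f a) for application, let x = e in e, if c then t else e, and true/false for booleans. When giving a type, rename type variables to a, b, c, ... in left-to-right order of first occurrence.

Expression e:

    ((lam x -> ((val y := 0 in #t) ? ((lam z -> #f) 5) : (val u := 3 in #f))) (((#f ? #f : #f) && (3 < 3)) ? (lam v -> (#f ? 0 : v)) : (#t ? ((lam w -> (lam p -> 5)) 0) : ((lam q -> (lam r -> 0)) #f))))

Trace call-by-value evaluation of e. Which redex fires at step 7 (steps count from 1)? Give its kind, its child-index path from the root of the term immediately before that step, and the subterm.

Trace:
step 0: ((\x.(if (let y = 0 in true) then ((\z.false) 5) else (let u = 3 in false))) (if ((if false then false else false) && (3 < 3)) then (\v.(if false then 0 else v)) else (if true then ((\w.(\p.5)) 0) else ((\q.(\r.0)) false))))
step 1: [if@1.0.0] ((\x.(if (let y = 0 in true) then ((\z.false) 5) else (let u = 3 in false))) (if (false && (3 < 3)) then (\v.(if false then 0 else v)) else (if true then ((\w.(\p.5)) 0) else ((\q.(\r.0)) false))))
step 2: [delta@1.0.1] ((\x.(if (let y = 0 in true) then ((\z.false) 5) else (let u = 3 in false))) (if (false && false) then (\v.(if false then 0 else v)) else (if true then ((\w.(\p.5)) 0) else ((\q.(\r.0)) false))))
step 3: [delta@1.0] ((\x.(if (let y = 0 in true) then ((\z.false) 5) else (let u = 3 in false))) (if false then (\v.(if false then 0 else v)) else (if true then ((\w.(\p.5)) 0) else ((\q.(\r.0)) false))))
step 4: [if@1] ((\x.(if (let y = 0 in true) then ((\z.false) 5) else (let u = 3 in false))) (if true then ((\w.(\p.5)) 0) else ((\q.(\r.0)) false)))
step 5: [if@1] ((\x.(if (let y = 0 in true) then ((\z.false) 5) else (let u = 3 in false))) ((\w.(\p.5)) 0))
step 6: [beta@1] ((\x.(if (let y = 0 in true) then ((\z.false) 5) else (let u = 3 in false))) (\p.5))
step 7: [beta@root] (if (let y = 0 in true) then ((\z.false) 5) else (let u = 3 in false))

Answer: beta at root : ((\x.(if (let y = 0 in true) then ((\z.false) 5) else (let u = 3 in false))) (\p.5))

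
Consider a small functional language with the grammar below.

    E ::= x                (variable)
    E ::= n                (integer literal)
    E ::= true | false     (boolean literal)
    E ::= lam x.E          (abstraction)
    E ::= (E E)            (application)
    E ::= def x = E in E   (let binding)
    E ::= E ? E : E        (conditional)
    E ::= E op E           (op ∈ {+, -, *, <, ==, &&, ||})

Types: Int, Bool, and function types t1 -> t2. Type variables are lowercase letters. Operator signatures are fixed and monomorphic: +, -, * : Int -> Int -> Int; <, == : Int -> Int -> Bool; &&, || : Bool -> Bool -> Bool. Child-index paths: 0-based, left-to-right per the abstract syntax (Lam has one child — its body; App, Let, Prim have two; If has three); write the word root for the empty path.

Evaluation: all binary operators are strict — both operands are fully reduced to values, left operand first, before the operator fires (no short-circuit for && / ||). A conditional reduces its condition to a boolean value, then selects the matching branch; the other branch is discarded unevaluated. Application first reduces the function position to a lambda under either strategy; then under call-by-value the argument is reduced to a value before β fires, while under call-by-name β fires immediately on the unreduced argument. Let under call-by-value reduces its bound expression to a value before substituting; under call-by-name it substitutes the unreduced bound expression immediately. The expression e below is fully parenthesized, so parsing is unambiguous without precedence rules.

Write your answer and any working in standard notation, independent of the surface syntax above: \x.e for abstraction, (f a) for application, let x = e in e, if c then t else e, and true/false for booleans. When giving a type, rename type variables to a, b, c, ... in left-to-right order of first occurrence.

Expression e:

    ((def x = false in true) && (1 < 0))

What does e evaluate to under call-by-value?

Working:
step 0: ((let x = false in true) && (1 < 0))
step 1: [let@0] (true && (1 < 0))
step 2: [delta@1] (true && false)
step 3: [delta@root] false

Answer: false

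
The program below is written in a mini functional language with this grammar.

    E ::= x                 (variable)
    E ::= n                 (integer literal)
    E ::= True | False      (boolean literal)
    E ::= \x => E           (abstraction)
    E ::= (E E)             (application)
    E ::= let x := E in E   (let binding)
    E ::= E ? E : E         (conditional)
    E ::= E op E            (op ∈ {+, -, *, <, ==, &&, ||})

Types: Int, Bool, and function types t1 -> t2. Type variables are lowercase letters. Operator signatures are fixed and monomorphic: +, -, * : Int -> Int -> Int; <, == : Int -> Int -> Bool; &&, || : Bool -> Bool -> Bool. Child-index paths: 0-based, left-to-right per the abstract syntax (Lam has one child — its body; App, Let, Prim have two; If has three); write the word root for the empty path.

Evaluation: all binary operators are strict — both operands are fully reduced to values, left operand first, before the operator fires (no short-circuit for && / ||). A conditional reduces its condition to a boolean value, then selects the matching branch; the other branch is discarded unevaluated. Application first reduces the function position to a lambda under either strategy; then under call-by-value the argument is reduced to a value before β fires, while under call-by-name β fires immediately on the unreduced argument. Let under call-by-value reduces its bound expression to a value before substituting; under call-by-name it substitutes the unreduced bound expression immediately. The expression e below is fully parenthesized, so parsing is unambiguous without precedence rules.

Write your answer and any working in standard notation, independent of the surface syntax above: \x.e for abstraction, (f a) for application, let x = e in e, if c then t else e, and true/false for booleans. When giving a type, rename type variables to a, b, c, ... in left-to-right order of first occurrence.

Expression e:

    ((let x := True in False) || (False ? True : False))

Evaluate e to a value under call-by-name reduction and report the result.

Derivation:
step 0: ((let x = true in false) || (if false then true else false))
step 1: [let@0] (false || (if false then true else false))
step 2: [if@1] (false || false)
step 3: [delta@root] false

Answer: false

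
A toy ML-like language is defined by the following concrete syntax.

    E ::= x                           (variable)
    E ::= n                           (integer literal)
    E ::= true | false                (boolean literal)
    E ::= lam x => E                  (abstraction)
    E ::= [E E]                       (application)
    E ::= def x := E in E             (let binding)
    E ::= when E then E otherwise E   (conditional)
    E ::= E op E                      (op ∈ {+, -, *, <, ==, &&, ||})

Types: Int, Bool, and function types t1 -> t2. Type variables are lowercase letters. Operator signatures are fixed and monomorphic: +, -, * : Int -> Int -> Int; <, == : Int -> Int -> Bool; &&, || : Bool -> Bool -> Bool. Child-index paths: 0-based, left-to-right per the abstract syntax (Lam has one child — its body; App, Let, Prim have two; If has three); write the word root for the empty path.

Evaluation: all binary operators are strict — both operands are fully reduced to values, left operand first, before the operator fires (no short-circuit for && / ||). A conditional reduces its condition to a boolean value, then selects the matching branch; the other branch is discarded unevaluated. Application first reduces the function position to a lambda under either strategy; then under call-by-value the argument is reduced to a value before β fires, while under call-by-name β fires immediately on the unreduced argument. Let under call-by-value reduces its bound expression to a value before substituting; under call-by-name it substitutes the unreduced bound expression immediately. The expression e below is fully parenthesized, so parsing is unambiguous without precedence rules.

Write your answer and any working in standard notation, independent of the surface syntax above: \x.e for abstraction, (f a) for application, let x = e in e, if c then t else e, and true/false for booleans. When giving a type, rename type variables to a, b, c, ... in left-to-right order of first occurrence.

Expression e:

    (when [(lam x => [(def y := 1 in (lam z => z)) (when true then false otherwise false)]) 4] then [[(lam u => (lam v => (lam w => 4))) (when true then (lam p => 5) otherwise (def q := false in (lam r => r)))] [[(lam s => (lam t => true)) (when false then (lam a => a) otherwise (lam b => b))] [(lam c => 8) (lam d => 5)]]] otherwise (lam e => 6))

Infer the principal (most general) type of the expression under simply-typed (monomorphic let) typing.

Answer: a -> Int

Derivation:
let y : Int
z : b
\z._ : b -> b
  unify Bool ~ Bool
  unify Bool ~ Bool
  unify b -> b ~ Bool -> c
  unify b ~ Bool
  unify Bool ~ c
_ _ : Bool
\x._ : a -> Bool
  unify a -> Bool ~ Int -> d
  unify a ~ Int
  unify Bool ~ d
_ _ : Bool
  unify Bool ~ Bool
\w._ : g -> Int
\v._ : f -> g -> Int
\u._ : e -> f -> g -> Int
  unify Bool ~ Bool
\p._ : h -> Int
let q : Bool
r : i
\r._ : i -> i
  unify h -> Int ~ i -> i
  unify h ~ i
  unify Int ~ i
  unify e -> f -> g -> Int ~ (Int -> Int) -> j
  unify e ~ Int -> Int
  unify f -> g -> Int ~ j
_ _ : f -> g -> Int
\t._ : l -> Bool
\s._ : k -> l -> Bool
  unify Bool ~ Bool
a : m
\a._ : m -> m
b : n
\b._ : n -> n
  unify m -> m ~ n -> n
  unify m ~ n
  unify n ~ n
  unify k -> l -> Bool ~ (n -> n) -> o
  unify k ~ n -> n
  unify l -> Bool ~ o
_ _ : l -> Bool
\c._ : p -> Int
\d._ : q -> Int
  unify p -> Int ~ (q -> Int) -> r
  unify p ~ q -> Int
  unify Int ~ r
_ _ : Int
  unify l -> Bool ~ Int -> s
  unify l ~ Int
  unify Bool ~ s
_ _ : Bool
  unify f -> g -> Int ~ Bool -> t
  unify f ~ Bool
  unify g -> Int ~ t
_ _ : g -> Int
\e._ : u -> Int
  unify g -> Int ~ u -> Int
  unify g ~ u
  unify Int ~ Int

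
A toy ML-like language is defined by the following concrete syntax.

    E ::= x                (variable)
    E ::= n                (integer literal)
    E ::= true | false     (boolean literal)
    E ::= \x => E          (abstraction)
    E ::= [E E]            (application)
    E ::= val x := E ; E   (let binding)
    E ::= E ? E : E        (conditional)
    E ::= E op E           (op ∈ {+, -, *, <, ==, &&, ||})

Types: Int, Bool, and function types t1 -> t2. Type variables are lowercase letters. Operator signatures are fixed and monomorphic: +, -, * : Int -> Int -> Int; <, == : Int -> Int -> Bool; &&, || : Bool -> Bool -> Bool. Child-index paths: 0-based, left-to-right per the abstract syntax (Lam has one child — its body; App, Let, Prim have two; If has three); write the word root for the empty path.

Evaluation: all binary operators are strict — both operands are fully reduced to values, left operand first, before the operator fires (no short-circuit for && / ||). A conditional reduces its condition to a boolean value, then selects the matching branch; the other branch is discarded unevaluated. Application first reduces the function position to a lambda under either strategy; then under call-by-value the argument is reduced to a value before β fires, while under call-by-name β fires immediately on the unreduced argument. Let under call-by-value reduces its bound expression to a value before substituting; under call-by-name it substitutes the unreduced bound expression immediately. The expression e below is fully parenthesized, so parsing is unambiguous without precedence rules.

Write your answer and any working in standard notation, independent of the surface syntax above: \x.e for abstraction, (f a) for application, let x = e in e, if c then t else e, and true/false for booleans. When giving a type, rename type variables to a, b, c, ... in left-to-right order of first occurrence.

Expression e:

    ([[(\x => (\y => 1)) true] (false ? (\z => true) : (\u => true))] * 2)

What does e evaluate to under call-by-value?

Trace:
step 0: ((((\x.(\y.1)) true) (if false then (\z.true) else (\u.true))) * 2)
step 1: [beta@0.0] (((\y.1) (if false then (\z.true) else (\u.true))) * 2)
step 2: [if@0.1] (((\y.1) (\u.true)) * 2)
step 3: [beta@0] (1 * 2)
step 4: [delta@root] 2

Answer: 2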